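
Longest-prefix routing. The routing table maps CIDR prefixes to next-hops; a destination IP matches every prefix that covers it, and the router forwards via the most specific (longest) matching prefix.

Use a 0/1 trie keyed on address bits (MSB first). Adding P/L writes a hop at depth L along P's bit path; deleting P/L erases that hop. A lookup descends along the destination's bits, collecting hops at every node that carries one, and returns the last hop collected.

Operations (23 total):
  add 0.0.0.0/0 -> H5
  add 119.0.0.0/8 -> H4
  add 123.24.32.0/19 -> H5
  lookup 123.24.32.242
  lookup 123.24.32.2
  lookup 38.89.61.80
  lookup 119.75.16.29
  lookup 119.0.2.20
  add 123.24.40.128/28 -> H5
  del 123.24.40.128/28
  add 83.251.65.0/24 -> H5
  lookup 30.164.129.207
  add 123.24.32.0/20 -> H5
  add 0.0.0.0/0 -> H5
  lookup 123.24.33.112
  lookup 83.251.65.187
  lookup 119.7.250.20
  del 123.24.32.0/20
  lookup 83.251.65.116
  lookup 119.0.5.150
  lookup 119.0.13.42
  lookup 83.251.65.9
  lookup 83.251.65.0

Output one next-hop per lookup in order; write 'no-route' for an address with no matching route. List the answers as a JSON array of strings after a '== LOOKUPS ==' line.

Apply in order:
  + 0.0.0.0/0 (H5) depth=0
  + 119.0.0.0/8 (H4) depth=8
  + 123.24.32.0/19 (H5) depth=19
  Q 123.24.32.242: descend 0111101100011000001 ; hops seen [H5,H5] ; pick H5
  Q 123.24.32.2: descend 0111101100011000001 ; hops seen [H5,H5] ; pick H5
  Q 38.89.61.80: descend 0 ; hops seen [H5] ; pick H5
  Q 119.75.16.29: descend 01110111 ; hops seen [H5,H4] ; pick H4
  Q 119.0.2.20: descend 01110111 ; hops seen [H5,H4] ; pick H4
  + 123.24.40.128/28 (H5) depth=28
  del 123.24.40.128/28 (clear depth 28)
  + 83.251.65.0/24 (H5) depth=24
  Q 30.164.129.207: descend 0 ; hops seen [H5] ; pick H5
  + 123.24.32.0/20 (H5) depth=20
  + 0.0.0.0/0 (H5) depth=0
  Q 123.24.33.112: descend 01111011000110000010 ; hops seen [H5,H5,H5] ; pick H5
  Q 83.251.65.187: descend 010100111111101101000001 ; hops seen [H5,H5] ; pick H5
  Q 119.7.250.20: descend 01110111 ; hops seen [H5,H4] ; pick H4
  del 123.24.32.0/20 (clear depth 20)
  Q 83.251.65.116: descend 010100111111101101000001 ; hops seen [H5,H5] ; pick H5
  Q 119.0.5.150: descend 01110111 ; hops seen [H5,H4] ; pick H4
  Q 119.0.13.42: descend 01110111 ; hops seen [H5,H4] ; pick H4
  Q 83.251.65.9: descend 010100111111101101000001 ; hops seen [H5,H5] ; pick H5
  Q 83.251.65.0: descend 010100111111101101000001 ; hops seen [H5,H5] ; pick H5

== LOOKUPS ==
["H5","H5","H5","H4","H4","H5","H5","H5","H4","H5","H4","H4","H5","H5"]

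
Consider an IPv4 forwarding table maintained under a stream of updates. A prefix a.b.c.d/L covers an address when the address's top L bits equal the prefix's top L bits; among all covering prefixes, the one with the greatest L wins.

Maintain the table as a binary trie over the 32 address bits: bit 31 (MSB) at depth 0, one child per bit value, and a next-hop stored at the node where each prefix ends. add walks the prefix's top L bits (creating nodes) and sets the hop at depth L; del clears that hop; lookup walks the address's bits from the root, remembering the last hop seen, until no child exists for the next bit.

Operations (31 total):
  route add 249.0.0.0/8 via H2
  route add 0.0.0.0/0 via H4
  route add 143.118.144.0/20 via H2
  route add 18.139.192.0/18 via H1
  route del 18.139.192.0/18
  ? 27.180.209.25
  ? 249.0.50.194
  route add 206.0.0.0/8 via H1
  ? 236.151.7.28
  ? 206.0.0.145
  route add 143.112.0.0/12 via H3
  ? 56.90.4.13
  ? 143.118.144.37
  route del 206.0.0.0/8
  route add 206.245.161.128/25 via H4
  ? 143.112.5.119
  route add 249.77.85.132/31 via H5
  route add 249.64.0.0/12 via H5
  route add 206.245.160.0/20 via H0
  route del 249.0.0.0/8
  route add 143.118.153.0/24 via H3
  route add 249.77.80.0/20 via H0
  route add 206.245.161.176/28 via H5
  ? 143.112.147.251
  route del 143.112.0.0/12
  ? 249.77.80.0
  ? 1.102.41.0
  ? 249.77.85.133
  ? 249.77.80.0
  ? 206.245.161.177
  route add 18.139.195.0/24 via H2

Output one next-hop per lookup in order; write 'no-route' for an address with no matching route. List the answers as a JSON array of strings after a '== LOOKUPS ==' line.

Apply in order:
  + 249.0.0.0/8 (H2) depth=8
  + 0.0.0.0/0 (H4) depth=0
  + 143.118.144.0/20 (H2) depth=20
  + 18.139.192.0/18 (H1) depth=18
  del 18.139.192.0/18 (clear depth 18)
  Q 27.180.209.25: descend 0001 ; hops seen [H4] ; pick H4
  Q 249.0.50.194: descend 11111001 ; hops seen [H4,H2] ; pick H2
  + 206.0.0.0/8 (H1) depth=8
  Q 236.151.7.28: descend 111 ; hops seen [H4] ; pick H4
  Q 206.0.0.145: descend 11001110 ; hops seen [H4,H1] ; pick H1
  + 143.112.0.0/12 (H3) depth=12
  Q 56.90.4.13: descend 00 ; hops seen [H4] ; pick H4
  Q 143.118.144.37: descend 10001111011101101001 ; hops seen [H4,H3,H2] ; pick H2
  del 206.0.0.0/8 (clear depth 8)
  + 206.245.161.128/25 (H4) depth=25
  Q 143.112.5.119: descend 1000111101110 ; hops seen [H4,H3] ; pick H3
  + 249.77.85.132/31 (H5) depth=31
  + 249.64.0.0/12 (H5) depth=12
  + 206.245.160.0/20 (H0) depth=20
  del 249.0.0.0/8 (clear depth 8)
  + 143.118.153.0/24 (H3) depth=24
  + 249.77.80.0/20 (H0) depth=20
  + 206.245.161.176/28 (H5) depth=28
  Q 143.112.147.251: descend 1000111101110 ; hops seen [H4,H3] ; pick H3
  del 143.112.0.0/12 (clear depth 12)
  Q 249.77.80.0: descend 111110010100110101010 ; hops seen [H4,H5,H0] ; pick H0
  Q 1.102.41.0: descend 000 ; hops seen [H4] ; pick H4
  Q 249.77.85.133: descend 1111100101001101010101011000010 ; hops seen [H4,H5,H0,H5] ; pick H5
  Q 249.77.80.0: descend 111110010100110101010 ; hops seen [H4,H5,H0] ; pick H0
  Q 206.245.161.177: descend 1100111011110101101000011011 ; hops seen [H4,H0,H4,H5] ; pick H5
  + 18.139.195.0/24 (H2) depth=24

== LOOKUPS ==
["H4","H2","H4","H1","H4","H2","H3","H3","H0","H4","H5","H0","H5"]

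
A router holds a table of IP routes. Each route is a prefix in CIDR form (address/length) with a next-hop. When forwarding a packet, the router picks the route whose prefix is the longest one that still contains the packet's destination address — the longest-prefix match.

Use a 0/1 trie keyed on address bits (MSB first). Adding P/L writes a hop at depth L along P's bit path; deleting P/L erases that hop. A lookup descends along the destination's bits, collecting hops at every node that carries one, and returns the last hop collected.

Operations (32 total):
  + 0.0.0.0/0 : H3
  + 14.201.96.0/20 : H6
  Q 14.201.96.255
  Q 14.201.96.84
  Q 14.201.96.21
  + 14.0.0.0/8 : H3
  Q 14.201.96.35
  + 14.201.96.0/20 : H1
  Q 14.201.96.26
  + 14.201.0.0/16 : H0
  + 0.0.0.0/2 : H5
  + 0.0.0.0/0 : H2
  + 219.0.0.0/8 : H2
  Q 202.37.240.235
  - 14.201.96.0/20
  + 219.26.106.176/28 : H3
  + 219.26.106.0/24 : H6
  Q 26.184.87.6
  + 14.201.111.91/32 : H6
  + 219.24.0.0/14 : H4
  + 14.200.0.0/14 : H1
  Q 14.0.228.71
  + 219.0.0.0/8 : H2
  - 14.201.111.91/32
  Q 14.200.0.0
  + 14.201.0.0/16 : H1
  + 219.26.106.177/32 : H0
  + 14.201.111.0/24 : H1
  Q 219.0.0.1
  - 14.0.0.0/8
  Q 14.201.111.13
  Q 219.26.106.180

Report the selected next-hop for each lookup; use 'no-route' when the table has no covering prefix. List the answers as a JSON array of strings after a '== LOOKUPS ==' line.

Process each operation:
  + 0.0.0.0/0 (H3) depth=0
  + 14.201.96.0/20 (H6) depth=20
  ? 14.201.96.255  path d0:H3→d1:-→d2:-→d3:-→d4:-→d5:-→d6:-→d7:-→d8:-→d9:-→d10:-→d11:-→d12:-→d13:-→d14:-→d15:-→d16:-→d17:-→d18:-→d19:-→d20:H6  best=H6
  ? 14.201.96.84  path d0:H3→d1:-→d2:-→d3:-→d4:-→d5:-→d6:-→d7:-→d8:-→d9:-→d10:-→d11:-→d12:-→d13:-→d14:-→d15:-→d16:-→d17:-→d18:-→d19:-→d20:H6  best=H6
  ? 14.201.96.21  path d0:H3→d1:-→d2:-→d3:-→d4:-→d5:-→d6:-→d7:-→d8:-→d9:-→d10:-→d11:-→d12:-→d13:-→d14:-→d15:-→d16:-→d17:-→d18:-→d19:-→d20:H6  best=H6
  + 14.0.0.0/8 (H3) depth=8
  ? 14.201.96.35  path d0:H3→d1:-→d2:-→d3:-→d4:-→d5:-→d6:-→d7:-→d8:H3→d9:-→d10:-→d11:-→d12:-→d13:-→d14:-→d15:-→d16:-→d17:-→d18:-→d19:-→d20:H6  best=H6
  + 14.201.96.0/20 (H1) depth=20
  ? 14.201.96.26  path d0:H3→d1:-→d2:-→d3:-→d4:-→d5:-→d6:-→d7:-→d8:H3→d9:-→d10:-→d11:-→d12:-→d13:-→d14:-→d15:-→d16:-→d17:-→d18:-→d19:-→d20:H1  best=H1
  + 14.201.0.0/16 (H0) depth=16
  + 0.0.0.0/2 (H5) depth=2
  + 0.0.0.0/0 (H2) depth=0
  + 219.0.0.0/8 (H2) depth=8
  ? 202.37.240.235  path d0:H2→d1:-→d2:-→d3:-  best=H2
  del 14.201.96.0/20 (clear depth 20)
  + 219.26.106.176/28 (H3) depth=28
  + 219.26.106.0/24 (H6) depth=24
  ? 26.184.87.6  path d0:H2→d1:-→d2:H5→d3:-  best=H5
  + 14.201.111.91/32 (H6) depth=32
  + 219.24.0.0/14 (H4) depth=14
  + 14.200.0.0/14 (H1) depth=14
  ? 14.0.228.71  path d0:H2→d1:-→d2:H5→d3:-→d4:-→d5:-→d6:-→d7:-→d8:H3  best=H3
  + 219.0.0.0/8 (H2) depth=8
  del 14.201.111.91/32 (clear depth 32)
  ? 14.200.0.0  path d0:H2→d1:-→d2:H5→d3:-→d4:-→d5:-→d6:-→d7:-→d8:H3→d9:-→d10:-→d11:-→d12:-→d13:-→d14:H1→d15:-  best=H1
  + 14.201.0.0/16 (H1) depth=16
  + 219.26.106.177/32 (H0) depth=32
  + 14.201.111.0/24 (H1) depth=24
  ? 219.0.0.1  path d0:H2→d1:-→d2:-→d3:-→d4:-→d5:-→d6:-→d7:-→d8:H2→d9:-→d10:-→d11:-  best=H2
  del 14.0.0.0/8 (clear depth 8)
  ? 14.201.111.13  path d0:H2→d1:-→d2:H5→d3:-→d4:-→d5:-→d6:-→d7:-→d8:-→d9:-→d10:-→d11:-→d12:-→d13:-→d14:H1→d15:-→d16:H1→d17:-→d18:-→d19:-→d20:-→d21:-→d22:-→d23:-→d24:H1→d25:-  best=H1
  ? 219.26.106.180  path d0:H2→d1:-→d2:-→d3:-→d4:-→d5:-→d6:-→d7:-→d8:H2→d9:-→d10:-→d11:-→d12:-→d13:-→d14:H4→d15:-→d16:-→d17:-→d18:-→d19:-→d20:-→d21:-→d22:-→d23:-→d24:H6→d25:-→d26:-→d27:-→d28:H3→d29:-  best=H3

== LOOKUPS ==
["H6","H6","H6","H6","H1","H2","H5","H3","H1","H2","H1","H3"]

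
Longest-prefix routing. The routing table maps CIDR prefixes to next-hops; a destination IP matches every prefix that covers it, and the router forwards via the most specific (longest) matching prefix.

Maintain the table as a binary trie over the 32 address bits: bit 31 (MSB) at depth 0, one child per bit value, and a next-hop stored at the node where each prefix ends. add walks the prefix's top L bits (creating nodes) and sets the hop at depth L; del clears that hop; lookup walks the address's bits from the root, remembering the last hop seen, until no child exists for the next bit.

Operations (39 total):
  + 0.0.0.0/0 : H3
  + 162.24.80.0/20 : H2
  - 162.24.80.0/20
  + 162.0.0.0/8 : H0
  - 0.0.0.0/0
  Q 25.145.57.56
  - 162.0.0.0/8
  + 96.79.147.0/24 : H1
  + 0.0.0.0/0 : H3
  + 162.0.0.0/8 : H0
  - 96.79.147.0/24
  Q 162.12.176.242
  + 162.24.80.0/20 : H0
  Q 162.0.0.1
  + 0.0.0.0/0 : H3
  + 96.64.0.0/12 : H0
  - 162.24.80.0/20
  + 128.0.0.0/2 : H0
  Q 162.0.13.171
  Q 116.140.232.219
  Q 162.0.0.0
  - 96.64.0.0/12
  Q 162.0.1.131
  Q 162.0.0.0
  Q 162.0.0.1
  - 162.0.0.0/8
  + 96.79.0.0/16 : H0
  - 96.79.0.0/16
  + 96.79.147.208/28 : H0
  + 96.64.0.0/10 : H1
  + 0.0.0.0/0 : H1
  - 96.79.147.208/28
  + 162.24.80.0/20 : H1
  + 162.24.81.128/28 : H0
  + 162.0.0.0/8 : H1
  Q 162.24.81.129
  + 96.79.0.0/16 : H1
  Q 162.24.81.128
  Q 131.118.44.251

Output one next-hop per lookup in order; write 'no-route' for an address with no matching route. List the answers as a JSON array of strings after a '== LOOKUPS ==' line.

Apply in order:
  + 0.0.0.0/0 (H3) depth=0
  + 162.24.80.0/20 (H2) depth=20
  del 162.24.80.0/20 (clear depth 20)
  + 162.0.0.0/8 (H0) depth=8
  del 0.0.0.0/0 (clear depth 0)
  Q 25.145.57.56: descend ε ; hops seen [∅] ; pick no-route
  del 162.0.0.0/8 (clear depth 8)
  + 96.79.147.0/24 (H1) depth=24
  + 0.0.0.0/0 (H3) depth=0
  + 162.0.0.0/8 (H0) depth=8
  del 96.79.147.0/24 (clear depth 24)
  Q 162.12.176.242: descend 10100010000 ; hops seen [H3,H0] ; pick H0
  + 162.24.80.0/20 (H0) depth=20
  Q 162.0.0.1: descend 10100010000 ; hops seen [H3,H0] ; pick H0
  + 0.0.0.0/0 (H3) depth=0
  + 96.64.0.0/12 (H0) depth=12
  del 162.24.80.0/20 (clear depth 20)
  + 128.0.0.0/2 (H0) depth=2
  Q 162.0.13.171: descend 10100010000 ; hops seen [H3,H0,H0] ; pick H0
  Q 116.140.232.219: descend 011 ; hops seen [H3] ; pick H3
  Q 162.0.0.0: descend 10100010000 ; hops seen [H3,H0,H0] ; pick H0
  del 96.64.0.0/12 (clear depth 12)
  Q 162.0.1.131: descend 10100010000 ; hops seen [H3,H0,H0] ; pick H0
  Q 162.0.0.0: descend 10100010000 ; hops seen [H3,H0,H0] ; pick H0
  Q 162.0.0.1: descend 10100010000 ; hops seen [H3,H0,H0] ; pick H0
  del 162.0.0.0/8 (clear depth 8)
  + 96.79.0.0/16 (H0) depth=16
  del 96.79.0.0/16 (clear depth 16)
  + 96.79.147.208/28 (H0) depth=28
  + 96.64.0.0/10 (H1) depth=10
  + 0.0.0.0/0 (H1) depth=0
  del 96.79.147.208/28 (clear depth 28)
  + 162.24.80.0/20 (H1) depth=20
  + 162.24.81.128/28 (H0) depth=28
  + 162.0.0.0/8 (H1) depth=8
  Q 162.24.81.129: descend 1010001000011000010100011000 ; hops seen [H1,H0,H1,H1,H0] ; pick H0
  + 96.79.0.0/16 (H1) depth=16
  Q 162.24.81.128: descend 1010001000011000010100011000 ; hops seen [H1,H0,H1,H1,H0] ; pick H0
  Q 131.118.44.251: descend 10 ; hops seen [H1,H0] ; pick H0

== LOOKUPS ==
["no-route","H0","H0","H0","H3","H0","H0","H0","H0","H0","H0","H0"]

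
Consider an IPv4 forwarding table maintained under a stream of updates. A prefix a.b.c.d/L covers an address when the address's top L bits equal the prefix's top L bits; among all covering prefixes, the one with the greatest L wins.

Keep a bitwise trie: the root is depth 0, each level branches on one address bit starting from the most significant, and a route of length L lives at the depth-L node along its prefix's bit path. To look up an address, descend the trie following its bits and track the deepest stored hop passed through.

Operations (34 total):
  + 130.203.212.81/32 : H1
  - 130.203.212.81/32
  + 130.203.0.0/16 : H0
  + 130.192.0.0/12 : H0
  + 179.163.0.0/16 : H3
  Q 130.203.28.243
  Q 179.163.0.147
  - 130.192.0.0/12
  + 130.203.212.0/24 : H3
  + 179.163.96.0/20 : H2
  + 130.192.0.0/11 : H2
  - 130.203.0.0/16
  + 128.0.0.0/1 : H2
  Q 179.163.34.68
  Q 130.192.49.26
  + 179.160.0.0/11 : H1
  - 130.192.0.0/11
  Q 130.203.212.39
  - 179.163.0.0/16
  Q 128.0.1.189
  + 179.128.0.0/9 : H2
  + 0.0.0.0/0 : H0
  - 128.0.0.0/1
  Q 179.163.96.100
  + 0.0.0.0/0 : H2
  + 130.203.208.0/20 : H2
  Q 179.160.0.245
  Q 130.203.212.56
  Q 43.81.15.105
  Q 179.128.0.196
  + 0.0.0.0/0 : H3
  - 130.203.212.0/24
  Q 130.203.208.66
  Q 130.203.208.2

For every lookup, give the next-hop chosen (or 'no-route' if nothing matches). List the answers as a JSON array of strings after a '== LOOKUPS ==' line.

Apply in order:
  add 130.203.212.81/32 -> H1 at depth 32
  - 130.203.212.81/32 clear@32
  add 130.203.0.0/16 -> H0 at depth 16
  add 130.192.0.0/12 -> H0 at depth 12
  add 179.163.0.0/16 -> H3 at depth 16
  ? 130.203.28.243  path d0:-→d1:-→d2:-→d3:-→d4:-→d5:-→d6:-→d7:-→d8:-→d9:-→d10:-→d11:-→d12:H0→d13:-→d14:-→d15:-→d16:H0  best=H0
  ? 179.163.0.147  path d0:-→d1:-→d2:-→d3:-→d4:-→d5:-→d6:-→d7:-→d8:-→d9:-→d10:-→d11:-→d12:-→d13:-→d14:-→d15:-→d16:H3  best=H3
  - 130.192.0.0/12 clear@12
  add 130.203.212.0/24 -> H3 at depth 24
  add 179.163.96.0/20 -> H2 at depth 20
  add 130.192.0.0/11 -> H2 at depth 11
  - 130.203.0.0/16 clear@16
  add 128.0.0.0/1 -> H2 at depth 1
  ? 179.163.34.68  path d0:-→d1:H2→d2:-→d3:-→d4:-→d5:-→d6:-→d7:-→d8:-→d9:-→d10:-→d11:-→d12:-→d13:-→d14:-→d15:-→d16:H3→d17:-  best=H3
  ? 130.192.49.26  path d0:-→d1:H2→d2:-→d3:-→d4:-→d5:-→d6:-→d7:-→d8:-→d9:-→d10:-→d11:H2→d12:-  best=H2
  add 179.160.0.0/11 -> H1 at depth 11
  - 130.192.0.0/11 clear@11
  ? 130.203.212.39  path d0:-→d1:H2→d2:-→d3:-→d4:-→d5:-→d6:-→d7:-→d8:-→d9:-→d10:-→d11:-→d12:-→d13:-→d14:-→d15:-→d16:-→d17:-→d18:-→d19:-→d20:-→d21:-→d22:-→d23:-→d24:H3→d25:-  best=H3
  - 179.163.0.0/16 clear@16
  ? 128.0.1.189  path d0:-→d1:H2→d2:-→d3:-→d4:-→d5:-→d6:-  best=H2
  add 179.128.0.0/9 -> H2 at depth 9
  add 0.0.0.0/0 -> H0 at depth 0
  - 128.0.0.0/1 clear@1
  ? 179.163.96.100  path d0:H0→d1:-→d2:-→d3:-→d4:-→d5:-→d6:-→d7:-→d8:-→d9:H2→d10:-→d11:H1→d12:-→d13:-→d14:-→d15:-→d16:-→d17:-→d18:-→d19:-→d20:H2  best=H2
  add 0.0.0.0/0 -> H2 at depth 0
  add 130.203.208.0/20 -> H2 at depth 20
  ? 179.160.0.245  path d0:H2→d1:-→d2:-→d3:-→d4:-→d5:-→d6:-→d7:-→d8:-→d9:H2→d10:-→d11:H1→d12:-→d13:-→d14:-  best=H1
  ? 130.203.212.56  path d0:H2→d1:-→d2:-→d3:-→d4:-→d5:-→d6:-→d7:-→d8:-→d9:-→d10:-→d11:-→d12:-→d13:-→d14:-→d15:-→d16:-→d17:-→d18:-→d19:-→d20:H2→d21:-→d22:-→d23:-→d24:H3→d25:-  best=H3
  ? 43.81.15.105  path d0:H2  best=H2
  ? 179.128.0.196  path d0:H2→d1:-→d2:-→d3:-→d4:-→d5:-→d6:-→d7:-→d8:-→d9:H2→d10:-  best=H2
  add 0.0.0.0/0 -> H3 at depth 0
  - 130.203.212.0/24 clear@24
  ? 130.203.208.66  path d0:H3→d1:-→d2:-→d3:-→d4:-→d5:-→d6:-→d7:-→d8:-→d9:-→d10:-→d11:-→d12:-→d13:-→d14:-→d15:-→d16:-→d17:-→d18:-→d19:-→d20:H2→d21:-  best=H2
  ? 130.203.208.2  path d0:H3→d1:-→d2:-→d3:-→d4:-→d5:-→d6:-→d7:-→d8:-→d9:-→d10:-→d11:-→d12:-→d13:-→d14:-→d15:-→d16:-→d17:-→d18:-→d19:-→d20:H2→d21:-  best=H2

== LOOKUPS ==
["H0","H3","H3","H2","H3","H2","H2","H1","H3","H2","H2","H2","H2"]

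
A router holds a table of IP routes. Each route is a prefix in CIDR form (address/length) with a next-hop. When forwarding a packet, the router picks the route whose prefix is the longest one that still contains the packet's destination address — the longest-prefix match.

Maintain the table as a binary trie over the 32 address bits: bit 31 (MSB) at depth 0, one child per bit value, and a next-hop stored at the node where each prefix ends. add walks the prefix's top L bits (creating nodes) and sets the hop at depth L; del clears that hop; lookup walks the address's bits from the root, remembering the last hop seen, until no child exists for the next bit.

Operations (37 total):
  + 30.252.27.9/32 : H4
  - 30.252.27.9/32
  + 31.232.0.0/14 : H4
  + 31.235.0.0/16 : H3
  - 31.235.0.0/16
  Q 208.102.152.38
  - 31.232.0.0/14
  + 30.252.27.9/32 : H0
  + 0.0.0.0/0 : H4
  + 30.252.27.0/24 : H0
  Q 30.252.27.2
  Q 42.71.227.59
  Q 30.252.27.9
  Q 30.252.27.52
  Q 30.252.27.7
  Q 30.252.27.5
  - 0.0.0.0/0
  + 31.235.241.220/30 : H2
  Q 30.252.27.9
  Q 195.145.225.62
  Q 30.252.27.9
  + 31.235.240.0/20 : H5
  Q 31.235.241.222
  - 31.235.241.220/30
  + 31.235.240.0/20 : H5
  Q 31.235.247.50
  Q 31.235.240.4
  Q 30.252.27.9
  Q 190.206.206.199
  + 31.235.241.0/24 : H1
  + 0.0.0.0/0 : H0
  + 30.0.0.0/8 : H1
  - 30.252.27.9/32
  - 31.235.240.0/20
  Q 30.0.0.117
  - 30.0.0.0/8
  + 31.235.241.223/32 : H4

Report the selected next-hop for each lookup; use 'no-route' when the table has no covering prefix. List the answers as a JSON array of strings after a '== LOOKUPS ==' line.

Trace:
  + 30.252.27.9/32 (H4) depth=32
  - 30.252.27.9/32 clear@32
  + 31.232.0.0/14 (H4) depth=14
  + 31.235.0.0/16 (H3) depth=16
  - 31.235.0.0/16 clear@16
  lookup 208.102.152.38: bits ε walk d0:- -> no-route
  - 31.232.0.0/14 clear@14
  + 30.252.27.9/32 (H0) depth=32
  + 0.0.0.0/0 (H4) depth=0
  + 30.252.27.0/24 (H0) depth=24
  lookup 30.252.27.2: bits 0001111011111100000110110000 walk d0:H4→d1:-→d2:-→d3:-→d4:-→d5:-→d6:-→d7:-→d8:-→d9:-→d10:-→d11:-→d12:-→d13:-→d14:-→d15:-→d16:-→d17:-→d18:-→d19:-→d20:-→d21:-→d22:-→d23:-→d24:H0→d25:-→d26:-→d27:-→d28:- -> H0
  lookup 42.71.227.59: bits 00 walk d0:H4→d1:-→d2:- -> H4
  lookup 30.252.27.9: bits 00011110111111000001101100001001 walk d0:H4→d1:-→d2:-→d3:-→d4:-→d5:-→d6:-→d7:-→d8:-→d9:-→d10:-→d11:-→d12:-→d13:-→d14:-→d15:-→d16:-→d17:-→d18:-→d19:-→d20:-→d21:-→d22:-→d23:-→d24:H0→d25:-→d26:-→d27:-→d28:-→d29:-→d30:-→d31:-→d32:H0 -> H0
  lookup 30.252.27.52: bits 00011110111111000001101100 walk d0:H4→d1:-→d2:-→d3:-→d4:-→d5:-→d6:-→d7:-→d8:-→d9:-→d10:-→d11:-→d12:-→d13:-→d14:-→d15:-→d16:-→d17:-→d18:-→d19:-→d20:-→d21:-→d22:-→d23:-→d24:H0→d25:-→d26:- -> H0
  lookup 30.252.27.7: bits 0001111011111100000110110000 walk d0:H4→d1:-→d2:-→d3:-→d4:-→d5:-→d6:-→d7:-→d8:-→d9:-→d10:-→d11:-→d12:-→d13:-→d14:-→d15:-→d16:-→d17:-→d18:-→d19:-→d20:-→d21:-→d22:-→d23:-→d24:H0→d25:-→d26:-→d27:-→d28:- -> H0
  lookup 30.252.27.5: bits 0001111011111100000110110000 walk d0:H4→d1:-→d2:-→d3:-→d4:-→d5:-→d6:-→d7:-→d8:-→d9:-→d10:-→d11:-→d12:-→d13:-→d14:-→d15:-→d16:-→d17:-→d18:-→d19:-→d20:-→d21:-→d22:-→d23:-→d24:H0→d25:-→d26:-→d27:-→d28:- -> H0
  - 0.0.0.0/0 clear@0
  + 31.235.241.220/30 (H2) depth=30
  lookup 30.252.27.9: bits 00011110111111000001101100001001 walk d0:-→d1:-→d2:-→d3:-→d4:-→d5:-→d6:-→d7:-→d8:-→d9:-→d10:-→d11:-→d12:-→d13:-→d14:-→d15:-→d16:-→d17:-→d18:-→d19:-→d20:-→d21:-→d22:-→d23:-→d24:H0→d25:-→d26:-→d27:-→d28:-→d29:-→d30:-→d31:-→d32:H0 -> H0
  lookup 195.145.225.62: bits ε walk d0:- -> no-route
  lookup 30.252.27.9: bits 00011110111111000001101100001001 walk d0:-→d1:-→d2:-→d3:-→d4:-→d5:-→d6:-→d7:-→d8:-→d9:-→d10:-→d11:-→d12:-→d13:-→d14:-→d15:-→d16:-→d17:-→d18:-→d19:-→d20:-→d21:-→d22:-→d23:-→d24:H0→d25:-→d26:-→d27:-→d28:-→d29:-→d30:-→d31:-→d32:H0 -> H0
  + 31.235.240.0/20 (H5) depth=20
  lookup 31.235.241.222: bits 000111111110101111110001110111 walk d0:-→d1:-→d2:-→d3:-→d4:-→d5:-→d6:-→d7:-→d8:-→d9:-→d10:-→d11:-→d12:-→d13:-→d14:-→d15:-→d16:-→d17:-→d18:-→d19:-→d20:H5→d21:-→d22:-→d23:-→d24:-→d25:-→d26:-→d27:-→d28:-→d29:-→d30:H2 -> H2
  - 31.235.241.220/30 clear@30
  + 31.235.240.0/20 (H5) depth=20
  lookup 31.235.247.50: bits 000111111110101111110 walk d0:-→d1:-→d2:-→d3:-→d4:-→d5:-→d6:-→d7:-→d8:-→d9:-→d10:-→d11:-→d12:-→d13:-→d14:-→d15:-→d16:-→d17:-→d18:-→d19:-→d20:H5→d21:- -> H5
  lookup 31.235.240.4: bits 00011111111010111111000 walk d0:-→d1:-→d2:-→d3:-→d4:-→d5:-→d6:-→d7:-→d8:-→d9:-→d10:-→d11:-→d12:-→d13:-→d14:-→d15:-→d16:-→d17:-→d18:-→d19:-→d20:H5→d21:-→d22:-→d23:- -> H5
  lookup 30.252.27.9: bits 00011110111111000001101100001001 walk d0:-→d1:-→d2:-→d3:-→d4:-→d5:-→d6:-→d7:-→d8:-→d9:-→d10:-→d11:-→d12:-→d13:-→d14:-→d15:-→d16:-→d17:-→d18:-→d19:-→d20:-→d21:-→d22:-→d23:-→d24:H0→d25:-→d26:-→d27:-→d28:-→d29:-→d30:-→d31:-→d32:H0 -> H0
  lookup 190.206.206.199: bits ε walk d0:- -> no-route
  + 31.235.241.0/24 (H1) depth=24
  + 0.0.0.0/0 (H0) depth=0
  + 30.0.0.0/8 (H1) depth=8
  - 30.252.27.9/32 clear@32
  - 31.235.240.0/20 clear@20
  lookup 30.0.0.117: bits 00011110 walk d0:H0→d1:-→d2:-→d3:-→d4:-→d5:-→d6:-→d7:-→d8:H1 -> H1
  - 30.0.0.0/8 clear@8
  + 31.235.241.223/32 (H4) depth=32

== LOOKUPS ==
["no-route","H0","H4","H0","H0","H0","H0","H0","no-route","H0","H2","H5","H5","H0","no-route","H1"]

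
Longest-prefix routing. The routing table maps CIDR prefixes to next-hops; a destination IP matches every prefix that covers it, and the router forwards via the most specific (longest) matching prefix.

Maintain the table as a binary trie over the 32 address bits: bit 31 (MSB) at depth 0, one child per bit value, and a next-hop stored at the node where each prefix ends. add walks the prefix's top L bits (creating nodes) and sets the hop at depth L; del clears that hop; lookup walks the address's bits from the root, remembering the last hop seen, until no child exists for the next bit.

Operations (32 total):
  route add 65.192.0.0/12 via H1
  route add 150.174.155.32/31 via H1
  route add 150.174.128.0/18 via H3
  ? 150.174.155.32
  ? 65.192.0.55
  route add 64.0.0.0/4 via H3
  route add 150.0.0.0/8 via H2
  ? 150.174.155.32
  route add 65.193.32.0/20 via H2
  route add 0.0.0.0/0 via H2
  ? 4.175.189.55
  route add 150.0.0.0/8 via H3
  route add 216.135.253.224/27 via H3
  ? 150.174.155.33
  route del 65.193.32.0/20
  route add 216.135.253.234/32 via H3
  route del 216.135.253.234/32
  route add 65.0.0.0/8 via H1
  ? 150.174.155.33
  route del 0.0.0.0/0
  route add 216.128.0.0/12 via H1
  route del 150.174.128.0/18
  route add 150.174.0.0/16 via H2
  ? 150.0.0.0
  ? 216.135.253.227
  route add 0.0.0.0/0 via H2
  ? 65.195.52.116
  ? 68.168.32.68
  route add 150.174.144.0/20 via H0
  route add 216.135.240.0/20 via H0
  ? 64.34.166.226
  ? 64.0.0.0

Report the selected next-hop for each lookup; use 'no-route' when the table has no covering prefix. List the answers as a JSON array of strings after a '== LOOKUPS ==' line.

Trace:
  + 65.192.0.0/12 (H1) depth=12
  + 150.174.155.32/31 (H1) depth=31
  + 150.174.128.0/18 (H3) depth=18
  lookup 150.174.155.32: bits 1001011010101110100110110010000 walk d0:-→d1:-→d2:-→d3:-→d4:-→d5:-→d6:-→d7:-→d8:-→d9:-→d10:-→d11:-→d12:-→d13:-→d14:-→d15:-→d16:-→d17:-→d18:H3→d19:-→d20:-→d21:-→d22:-→d23:-→d24:-→d25:-→d26:-→d27:-→d28:-→d29:-→d30:-→d31:H1 -> H1
  lookup 65.192.0.55: bits 010000011100 walk d0:-→d1:-→d2:-→d3:-→d4:-→d5:-→d6:-→d7:-→d8:-→d9:-→d10:-→d11:-→d12:H1 -> H1
  + 64.0.0.0/4 (H3) depth=4
  + 150.0.0.0/8 (H2) depth=8
  lookup 150.174.155.32: bits 1001011010101110100110110010000 walk d0:-→d1:-→d2:-→d3:-→d4:-→d5:-→d6:-→d7:-→d8:H2→d9:-→d10:-→d11:-→d12:-→d13:-→d14:-→d15:-→d16:-→d17:-→d18:H3→d19:-→d20:-→d21:-→d22:-→d23:-→d24:-→d25:-→d26:-→d27:-→d28:-→d29:-→d30:-→d31:H1 -> H1
  + 65.193.32.0/20 (H2) depth=20
  + 0.0.0.0/0 (H2) depth=0
  lookup 4.175.189.55: bits 0 walk d0:H2→d1:- -> H2
  + 150.0.0.0/8 (H3) depth=8
  + 216.135.253.224/27 (H3) depth=27
  lookup 150.174.155.33: bits 1001011010101110100110110010000 walk d0:H2→d1:-→d2:-→d3:-→d4:-→d5:-→d6:-→d7:-→d8:H3→d9:-→d10:-→d11:-→d12:-→d13:-→d14:-→d15:-→d16:-→d17:-→d18:H3→d19:-→d20:-→d21:-→d22:-→d23:-→d24:-→d25:-→d26:-→d27:-→d28:-→d29:-→d30:-→d31:H1 -> H1
  del 65.193.32.0/20 (clear depth 20)
  + 216.135.253.234/32 (H3) depth=32
  del 216.135.253.234/32 (clear depth 32)
  + 65.0.0.0/8 (H1) depth=8
  lookup 150.174.155.33: bits 1001011010101110100110110010000 walk d0:H2→d1:-→d2:-→d3:-→d4:-→d5:-→d6:-→d7:-→d8:H3→d9:-→d10:-→d11:-→d12:-→d13:-→d14:-→d15:-→d16:-→d17:-→d18:H3→d19:-→d20:-→d21:-→d22:-→d23:-→d24:-→d25:-→d26:-→d27:-→d28:-→d29:-→d30:-→d31:H1 -> H1
  del 0.0.0.0/0 (clear depth 0)
  + 216.128.0.0/12 (H1) depth=12
  del 150.174.128.0/18 (clear depth 18)
  + 150.174.0.0/16 (H2) depth=16
  lookup 150.0.0.0: bits 10010110 walk d0:-→d1:-→d2:-→d3:-→d4:-→d5:-→d6:-→d7:-→d8:H3 -> H3
  lookup 216.135.253.227: bits 1101100010000111111111011110 walk d0:-→d1:-→d2:-→d3:-→d4:-→d5:-→d6:-→d7:-→d8:-→d9:-→d10:-→d11:-→d12:H1→d13:-→d14:-→d15:-→d16:-→d17:-→d18:-→d19:-→d20:-→d21:-→d22:-→d23:-→d24:-→d25:-→d26:-→d27:H3→d28:- -> H3
  + 0.0.0.0/0 (H2) depth=0
  lookup 65.195.52.116: bits 01000001110000 walk d0:H2→d1:-→d2:-→d3:-→d4:H3→d5:-→d6:-→d7:-→d8:H1→d9:-→d10:-→d11:-→d12:H1→d13:-→d14:- -> H1
  lookup 68.168.32.68: bits 01000 walk d0:H2→d1:-→d2:-→d3:-→d4:H3→d5:- -> H3
  + 150.174.144.0/20 (H0) depth=20
  + 216.135.240.0/20 (H0) depth=20
  lookup 64.34.166.226: bits 0100000 walk d0:H2→d1:-→d2:-→d3:-→d4:H3→d5:-→d6:-→d7:- -> H3
  lookup 64.0.0.0: bits 0100000 walk d0:H2→d1:-→d2:-→d3:-→d4:H3→d5:-→d6:-→d7:- -> H3

== LOOKUPS ==
["H1","H1","H1","H2","H1","H1","H3","H3","H1","H3","H3","H3"]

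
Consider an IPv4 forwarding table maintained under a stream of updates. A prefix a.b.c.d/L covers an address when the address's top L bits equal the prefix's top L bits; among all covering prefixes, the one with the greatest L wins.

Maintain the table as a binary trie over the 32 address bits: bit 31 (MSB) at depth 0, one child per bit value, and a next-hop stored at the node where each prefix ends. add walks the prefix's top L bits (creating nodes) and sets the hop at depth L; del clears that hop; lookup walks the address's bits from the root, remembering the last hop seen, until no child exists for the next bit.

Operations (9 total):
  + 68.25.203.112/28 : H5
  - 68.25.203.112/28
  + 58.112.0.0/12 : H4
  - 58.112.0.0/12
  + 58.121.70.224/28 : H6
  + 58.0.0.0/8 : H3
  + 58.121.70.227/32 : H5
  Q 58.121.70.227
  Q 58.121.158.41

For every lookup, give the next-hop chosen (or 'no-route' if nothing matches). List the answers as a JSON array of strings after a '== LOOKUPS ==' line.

Trace:
  add 68.25.203.112/28 -> H5 at depth 28
  - 68.25.203.112/28 clear@28
  add 58.112.0.0/12 -> H4 at depth 12
  - 58.112.0.0/12 clear@12
  add 58.121.70.224/28 -> H6 at depth 28
  add 58.0.0.0/8 -> H3 at depth 8
  add 58.121.70.227/32 -> H5 at depth 32
  Q 58.121.70.227: descend 00111010011110010100011011100011 ; hops seen [H3,H6,H5] ; pick H5
  Q 58.121.158.41: descend 0011101001111001 ; hops seen [H3] ; pick H3

== LOOKUPS ==
["H5","H3"]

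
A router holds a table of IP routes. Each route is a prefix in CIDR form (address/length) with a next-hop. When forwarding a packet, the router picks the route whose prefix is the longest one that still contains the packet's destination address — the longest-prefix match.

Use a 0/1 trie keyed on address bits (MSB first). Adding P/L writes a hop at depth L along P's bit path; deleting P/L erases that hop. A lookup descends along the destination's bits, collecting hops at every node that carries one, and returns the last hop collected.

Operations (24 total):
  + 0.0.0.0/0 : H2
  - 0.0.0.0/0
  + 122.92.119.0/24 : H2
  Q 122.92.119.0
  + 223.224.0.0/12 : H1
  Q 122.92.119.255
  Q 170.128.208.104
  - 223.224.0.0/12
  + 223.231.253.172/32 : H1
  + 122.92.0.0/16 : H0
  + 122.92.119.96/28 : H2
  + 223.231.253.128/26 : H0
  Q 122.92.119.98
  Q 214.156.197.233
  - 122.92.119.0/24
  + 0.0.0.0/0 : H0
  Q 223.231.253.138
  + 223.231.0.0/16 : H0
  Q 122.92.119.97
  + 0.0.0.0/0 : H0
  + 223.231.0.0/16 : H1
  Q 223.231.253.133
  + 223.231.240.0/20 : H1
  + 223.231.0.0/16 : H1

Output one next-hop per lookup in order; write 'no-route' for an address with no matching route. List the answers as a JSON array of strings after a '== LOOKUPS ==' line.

Process each operation:
  + 0.0.0.0/0 (H2) depth=0
  - 0.0.0.0/0 clear@0
  + 122.92.119.0/24 (H2) depth=24
  lookup 122.92.119.0: bits 011110100101110001110111 walk d0:-→d1:-→d2:-→d3:-→d4:-→d5:-→d6:-→d7:-→d8:-→d9:-→d10:-→d11:-→d12:-→d13:-→d14:-→d15:-→d16:-→d17:-→d18:-→d19:-→d20:-→d21:-→d22:-→d23:-→d24:H2 -> H2
  + 223.224.0.0/12 (H1) depth=12
  lookup 122.92.119.255: bits 011110100101110001110111 walk d0:-→d1:-→d2:-→d3:-→d4:-→d5:-→d6:-→d7:-→d8:-→d9:-→d10:-→d11:-→d12:-→d13:-→d14:-→d15:-→d16:-→d17:-→d18:-→d19:-→d20:-→d21:-→d22:-→d23:-→d24:H2 -> H2
  lookup 170.128.208.104: bits 1 walk d0:-→d1:- -> no-route
  - 223.224.0.0/12 clear@12
  + 223.231.253.172/32 (H1) depth=32
  + 122.92.0.0/16 (H0) depth=16
  + 122.92.119.96/28 (H2) depth=28
  + 223.231.253.128/26 (H0) depth=26
  lookup 122.92.119.98: bits 0111101001011100011101110110 walk d0:-→d1:-→d2:-→d3:-→d4:-→d5:-→d6:-→d7:-→d8:-→d9:-→d10:-→d11:-→d12:-→d13:-→d14:-→d15:-→d16:H0→d17:-→d18:-→d19:-→d20:-→d21:-→d22:-→d23:-→d24:H2→d25:-→d26:-→d27:-→d28:H2 -> H2
  lookup 214.156.197.233: bits 1101 walk d0:-→d1:-→d2:-→d3:-→d4:- -> no-route
  - 122.92.119.0/24 clear@24
  + 0.0.0.0/0 (H0) depth=0
  lookup 223.231.253.138: bits 11011111111001111111110110 walk d0:H0→d1:-→d2:-→d3:-→d4:-→d5:-→d6:-→d7:-→d8:-→d9:-→d10:-→d11:-→d12:-→d13:-→d14:-→d15:-→d16:-→d17:-→d18:-→d19:-→d20:-→d21:-→d22:-→d23:-→d24:-→d25:-→d26:H0 -> H0
  + 223.231.0.0/16 (H0) depth=16
  lookup 122.92.119.97: bits 0111101001011100011101110110 walk d0:H0→d1:-→d2:-→d3:-→d4:-→d5:-→d6:-→d7:-→d8:-→d9:-→d10:-→d11:-→d12:-→d13:-→d14:-→d15:-→d16:H0→d17:-→d18:-→d19:-→d20:-→d21:-→d22:-→d23:-→d24:-→d25:-→d26:-→d27:-→d28:H2 -> H2
  + 0.0.0.0/0 (H0) depth=0
  + 223.231.0.0/16 (H1) depth=16
  lookup 223.231.253.133: bits 11011111111001111111110110 walk d0:H0→d1:-→d2:-→d3:-→d4:-→d5:-→d6:-→d7:-→d8:-→d9:-→d10:-→d11:-→d12:-→d13:-→d14:-→d15:-→d16:H1→d17:-→d18:-→d19:-→d20:-→d21:-→d22:-→d23:-→d24:-→d25:-→d26:H0 -> H0
  + 223.231.240.0/20 (H1) depth=20
  + 223.231.0.0/16 (H1) depth=16

== LOOKUPS ==
["H2","H2","no-route","H2","no-route","H0","H2","H0"]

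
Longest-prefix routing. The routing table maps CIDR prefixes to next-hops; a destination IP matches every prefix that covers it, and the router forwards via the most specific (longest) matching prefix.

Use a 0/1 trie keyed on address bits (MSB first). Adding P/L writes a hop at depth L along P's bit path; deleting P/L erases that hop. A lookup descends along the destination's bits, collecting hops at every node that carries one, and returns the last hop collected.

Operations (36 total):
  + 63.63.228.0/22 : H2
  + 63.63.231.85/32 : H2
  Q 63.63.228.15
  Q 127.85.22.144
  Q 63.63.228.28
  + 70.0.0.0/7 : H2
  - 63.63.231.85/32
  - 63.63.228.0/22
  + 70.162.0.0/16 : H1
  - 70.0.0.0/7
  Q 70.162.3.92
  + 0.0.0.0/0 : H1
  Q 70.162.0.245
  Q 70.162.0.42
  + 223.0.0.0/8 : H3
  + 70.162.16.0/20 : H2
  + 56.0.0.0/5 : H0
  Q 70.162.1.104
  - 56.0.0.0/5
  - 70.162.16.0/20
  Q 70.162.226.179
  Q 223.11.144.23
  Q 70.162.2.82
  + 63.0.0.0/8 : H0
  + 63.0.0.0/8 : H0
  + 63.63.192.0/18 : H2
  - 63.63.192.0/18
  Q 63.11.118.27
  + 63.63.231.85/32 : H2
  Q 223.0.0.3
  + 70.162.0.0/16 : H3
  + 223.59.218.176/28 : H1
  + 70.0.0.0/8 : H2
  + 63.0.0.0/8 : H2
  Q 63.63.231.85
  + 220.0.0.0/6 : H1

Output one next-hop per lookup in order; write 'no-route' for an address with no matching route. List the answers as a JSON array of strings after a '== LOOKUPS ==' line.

Trace:
  add 63.63.228.0/22 -> H2 at depth 22
  add 63.63.231.85/32 -> H2 at depth 32
  lookup 63.63.228.15: bits 0011111100111111111001 walk d0:-→d1:-→d2:-→d3:-→d4:-→d5:-→d6:-→d7:-→d8:-→d9:-→d10:-→d11:-→d12:-→d13:-→d14:-→d15:-→d16:-→d17:-→d18:-→d19:-→d20:-→d21:-→d22:H2 -> H2
  lookup 127.85.22.144: bits 0 walk d0:-→d1:- -> no-route
  lookup 63.63.228.28: bits 0011111100111111111001 walk d0:-→d1:-→d2:-→d3:-→d4:-→d5:-→d6:-→d7:-→d8:-→d9:-→d10:-→d11:-→d12:-→d13:-→d14:-→d15:-→d16:-→d17:-→d18:-→d19:-→d20:-→d21:-→d22:H2 -> H2
  add 70.0.0.0/7 -> H2 at depth 7
  del 63.63.231.85/32 (clear depth 32)
  del 63.63.228.0/22 (clear depth 22)
  add 70.162.0.0/16 -> H1 at depth 16
  del 70.0.0.0/7 (clear depth 7)
  lookup 70.162.3.92: bits 0100011010100010 walk d0:-→d1:-→d2:-→d3:-→d4:-→d5:-→d6:-→d7:-→d8:-→d9:-→d10:-→d11:-→d12:-→d13:-→d14:-→d15:-→d16:H1 -> H1
  add 0.0.0.0/0 -> H1 at depth 0
  lookup 70.162.0.245: bits 0100011010100010 walk d0:H1→d1:-→d2:-→d3:-→d4:-→d5:-→d6:-→d7:-→d8:-→d9:-→d10:-→d11:-→d12:-→d13:-→d14:-→d15:-→d16:H1 -> H1
  lookup 70.162.0.42: bits 0100011010100010 walk d0:H1→d1:-→d2:-→d3:-→d4:-→d5:-→d6:-→d7:-→d8:-→d9:-→d10:-→d11:-→d12:-→d13:-→d14:-→d15:-→d16:H1 -> H1
  add 223.0.0.0/8 -> H3 at depth 8
  add 70.162.16.0/20 -> H2 at depth 20
  add 56.0.0.0/5 -> H0 at depth 5
  lookup 70.162.1.104: bits 0100011010100010000 walk d0:H1→d1:-→d2:-→d3:-→d4:-→d5:-→d6:-→d7:-→d8:-→d9:-→d10:-→d11:-→d12:-→d13:-→d14:-→d15:-→d16:H1→d17:-→d18:-→d19:- -> H1
  del 56.0.0.0/5 (clear depth 5)
  del 70.162.16.0/20 (clear depth 20)
  lookup 70.162.226.179: bits 0100011010100010 walk d0:H1→d1:-→d2:-→d3:-→d4:-→d5:-→d6:-→d7:-→d8:-→d9:-→d10:-→d11:-→d12:-→d13:-→d14:-→d15:-→d16:H1 -> H1
  lookup 223.11.144.23: bits 11011111 walk d0:H1→d1:-→d2:-→d3:-→d4:-→d5:-→d6:-→d7:-→d8:H3 -> H3
  lookup 70.162.2.82: bits 0100011010100010000 walk d0:H1→d1:-→d2:-→d3:-→d4:-→d5:-→d6:-→d7:-→d8:-→d9:-→d10:-→d11:-→d12:-→d13:-→d14:-→d15:-→d16:H1→d17:-→d18:-→d19:- -> H1
  add 63.0.0.0/8 -> H0 at depth 8
  add 63.0.0.0/8 -> H0 at depth 8
  add 63.63.192.0/18 -> H2 at depth 18
  del 63.63.192.0/18 (clear depth 18)
  lookup 63.11.118.27: bits 0011111100 walk d0:H1→d1:-→d2:-→d3:-→d4:-→d5:-→d6:-→d7:-→d8:H0→d9:-→d10:- -> H0
  add 63.63.231.85/32 -> H2 at depth 32
  lookup 223.0.0.3: bits 11011111 walk d0:H1→d1:-→d2:-→d3:-→d4:-→d5:-→d6:-→d7:-→d8:H3 -> H3
  add 70.162.0.0/16 -> H3 at depth 16
  add 223.59.218.176/28 -> H1 at depth 28
  add 70.0.0.0/8 -> H2 at depth 8
  add 63.0.0.0/8 -> H2 at depth 8
  lookup 63.63.231.85: bits 00111111001111111110011101010101 walk d0:H1→d1:-→d2:-→d3:-→d4:-→d5:-→d6:-→d7:-→d8:H2→d9:-→d10:-→d11:-→d12:-→d13:-→d14:-→d15:-→d16:-→d17:-→d18:-→d19:-→d20:-→d21:-→d22:-→d23:-→d24:-→d25:-→d26:-→d27:-→d28:-→d29:-→d30:-→d31:-→d32:H2 -> H2
  add 220.0.0.0/6 -> H1 at depth 6

== LOOKUPS ==
["H2","no-route","H2","H1","H1","H1","H1","H1","H3","H1","H0","H3","H2"]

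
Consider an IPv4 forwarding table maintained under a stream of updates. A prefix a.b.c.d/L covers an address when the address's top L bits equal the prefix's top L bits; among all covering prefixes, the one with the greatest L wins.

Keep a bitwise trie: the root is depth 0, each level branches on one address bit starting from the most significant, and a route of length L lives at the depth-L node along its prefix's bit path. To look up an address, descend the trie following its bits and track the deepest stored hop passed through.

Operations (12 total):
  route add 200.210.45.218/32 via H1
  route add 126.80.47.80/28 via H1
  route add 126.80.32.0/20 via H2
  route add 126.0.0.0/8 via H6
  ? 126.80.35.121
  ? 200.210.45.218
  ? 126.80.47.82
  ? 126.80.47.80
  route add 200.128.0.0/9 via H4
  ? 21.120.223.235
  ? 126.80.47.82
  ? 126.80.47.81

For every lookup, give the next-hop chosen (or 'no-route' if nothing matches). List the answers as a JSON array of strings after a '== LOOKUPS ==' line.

Process each operation:
  + 200.210.45.218/32 (H1) depth=32
  + 126.80.47.80/28 (H1) depth=28
  + 126.80.32.0/20 (H2) depth=20
  + 126.0.0.0/8 (H6) depth=8
  ? 126.80.35.121  path d0:-→d1:-→d2:-→d3:-→d4:-→d5:-→d6:-→d7:-→d8:H6→d9:-→d10:-→d11:-→d12:-→d13:-→d14:-→d15:-→d16:-→d17:-→d18:-→d19:-→d20:H2  best=H2
  ? 200.210.45.218  path d0:-→d1:-→d2:-→d3:-→d4:-→d5:-→d6:-→d7:-→d8:-→d9:-→d10:-→d11:-→d12:-→d13:-→d14:-→d15:-→d16:-→d17:-→d18:-→d19:-→d20:-→d21:-→d22:-→d23:-→d24:-→d25:-→d26:-→d27:-→d28:-→d29:-→d30:-→d31:-→d32:H1  best=H1
  ? 126.80.47.82  path d0:-→d1:-→d2:-→d3:-→d4:-→d5:-→d6:-→d7:-→d8:H6→d9:-→d10:-→d11:-→d12:-→d13:-→d14:-→d15:-→d16:-→d17:-→d18:-→d19:-→d20:H2→d21:-→d22:-→d23:-→d24:-→d25:-→d26:-→d27:-→d28:H1  best=H1
  ? 126.80.47.80  path d0:-→d1:-→d2:-→d3:-→d4:-→d5:-→d6:-→d7:-→d8:H6→d9:-→d10:-→d11:-→d12:-→d13:-→d14:-→d15:-→d16:-→d17:-→d18:-→d19:-→d20:H2→d21:-→d22:-→d23:-→d24:-→d25:-→d26:-→d27:-→d28:H1  best=H1
  + 200.128.0.0/9 (H4) depth=9
  ? 21.120.223.235  path d0:-→d1:-  best=no-route
  ? 126.80.47.82  path d0:-→d1:-→d2:-→d3:-→d4:-→d5:-→d6:-→d7:-→d8:H6→d9:-→d10:-→d11:-→d12:-→d13:-→d14:-→d15:-→d16:-→d17:-→d18:-→d19:-→d20:H2→d21:-→d22:-→d23:-→d24:-→d25:-→d26:-→d27:-→d28:H1  best=H1
  ? 126.80.47.81  path d0:-→d1:-→d2:-→d3:-→d4:-→d5:-→d6:-→d7:-→d8:H6→d9:-→d10:-→d11:-→d12:-→d13:-→d14:-→d15:-→d16:-→d17:-→d18:-→d19:-→d20:H2→d21:-→d22:-→d23:-→d24:-→d25:-→d26:-→d27:-→d28:H1  best=H1

== LOOKUPS ==
["H2","H1","H1","H1","no-route","H1","H1"]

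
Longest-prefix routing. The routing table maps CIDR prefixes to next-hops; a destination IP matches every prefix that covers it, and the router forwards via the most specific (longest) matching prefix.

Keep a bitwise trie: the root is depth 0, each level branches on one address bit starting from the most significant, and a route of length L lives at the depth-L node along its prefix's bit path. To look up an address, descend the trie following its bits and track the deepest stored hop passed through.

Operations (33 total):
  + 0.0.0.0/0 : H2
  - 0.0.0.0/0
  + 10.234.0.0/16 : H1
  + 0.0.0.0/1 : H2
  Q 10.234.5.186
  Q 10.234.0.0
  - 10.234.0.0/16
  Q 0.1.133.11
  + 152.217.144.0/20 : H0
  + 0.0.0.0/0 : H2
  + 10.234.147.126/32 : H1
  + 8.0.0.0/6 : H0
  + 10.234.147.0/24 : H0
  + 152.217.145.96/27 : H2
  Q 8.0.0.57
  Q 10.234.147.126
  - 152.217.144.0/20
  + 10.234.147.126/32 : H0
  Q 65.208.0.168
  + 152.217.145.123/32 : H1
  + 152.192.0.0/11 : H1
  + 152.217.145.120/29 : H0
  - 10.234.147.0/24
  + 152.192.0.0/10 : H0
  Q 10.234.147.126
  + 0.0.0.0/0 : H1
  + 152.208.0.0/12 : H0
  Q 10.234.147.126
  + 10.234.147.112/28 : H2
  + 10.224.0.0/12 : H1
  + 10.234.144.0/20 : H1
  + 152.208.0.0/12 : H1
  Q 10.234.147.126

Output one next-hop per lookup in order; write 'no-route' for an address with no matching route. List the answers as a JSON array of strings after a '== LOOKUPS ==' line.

Process each operation:
  + 0.0.0.0/0 (H2) depth=0
  - 0.0.0.0/0 clear@0
  + 10.234.0.0/16 (H1) depth=16
  + 0.0.0.0/1 (H2) depth=1
  lookup 10.234.5.186: bits 0000101011101010 walk d0:-→d1:H2→d2:-→d3:-→d4:-→d5:-→d6:-→d7:-→d8:-→d9:-→d10:-→d11:-→d12:-→d13:-→d14:-→d15:-→d16:H1 -> H1
  lookup 10.234.0.0: bits 0000101011101010 walk d0:-→d1:H2→d2:-→d3:-→d4:-→d5:-→d6:-→d7:-→d8:-→d9:-→d10:-→d11:-→d12:-→d13:-→d14:-→d15:-→d16:H1 -> H1
  - 10.234.0.0/16 clear@16
  lookup 0.1.133.11: bits 0000 walk d0:-→d1:H2→d2:-→d3:-→d4:- -> H2
  + 152.217.144.0/20 (H0) depth=20
  + 0.0.0.0/0 (H2) depth=0
  + 10.234.147.126/32 (H1) depth=32
  + 8.0.0.0/6 (H0) depth=6
  + 10.234.147.0/24 (H0) depth=24
  + 152.217.145.96/27 (H2) depth=27
  lookup 8.0.0.57: bits 000010 walk d0:H2→d1:H2→d2:-→d3:-→d4:-→d5:-→d6:H0 -> H0
  lookup 10.234.147.126: bits 00001010111010101001001101111110 walk d0:H2→d1:H2→d2:-→d3:-→d4:-→d5:-→d6:H0→d7:-→d8:-→d9:-→d10:-→d11:-→d12:-→d13:-→d14:-→d15:-→d16:-→d17:-→d18:-→d19:-→d20:-→d21:-→d22:-→d23:-→d24:H0→d25:-→d26:-→d27:-→d28:-→d29:-→d30:-→d31:-→d32:H1 -> H1
  - 152.217.144.0/20 clear@20
  + 10.234.147.126/32 (H0) depth=32
  lookup 65.208.0.168: bits 0 walk d0:H2→d1:H2 -> H2
  + 152.217.145.123/32 (H1) depth=32
  + 152.192.0.0/11 (H1) depth=11
  + 152.217.145.120/29 (H0) depth=29
  - 10.234.147.0/24 clear@24
  + 152.192.0.0/10 (H0) depth=10
  lookup 10.234.147.126: bits 00001010111010101001001101111110 walk d0:H2→d1:H2→d2:-→d3:-→d4:-→d5:-→d6:H0→d7:-→d8:-→d9:-→d10:-→d11:-→d12:-→d13:-→d14:-→d15:-→d16:-→d17:-→d18:-→d19:-→d20:-→d21:-→d22:-→d23:-→d24:-→d25:-→d26:-→d27:-→d28:-→d29:-→d30:-→d31:-→d32:H0 -> H0
  + 0.0.0.0/0 (H1) depth=0
  + 152.208.0.0/12 (H0) depth=12
  lookup 10.234.147.126: bits 00001010111010101001001101111110 walk d0:H1→d1:H2→d2:-→d3:-→d4:-→d5:-→d6:H0→d7:-→d8:-→d9:-→d10:-→d11:-→d12:-→d13:-→d14:-→d15:-→d16:-→d17:-→d18:-→d19:-→d20:-→d21:-→d22:-→d23:-→d24:-→d25:-→d26:-→d27:-→d28:-→d29:-→d30:-→d31:-→d32:H0 -> H0
  + 10.234.147.112/28 (H2) depth=28
  + 10.224.0.0/12 (H1) depth=12
  + 10.234.144.0/20 (H1) depth=20
  + 152.208.0.0/12 (H1) depth=12
  lookup 10.234.147.126: bits 00001010111010101001001101111110 walk d0:H1→d1:H2→d2:-→d3:-→d4:-→d5:-→d6:H0→d7:-→d8:-→d9:-→d10:-→d11:-→d12:H1→d13:-→d14:-→d15:-→d16:-→d17:-→d18:-→d19:-→d20:H1→d21:-→d22:-→d23:-→d24:-→d25:-→d26:-→d27:-→d28:H2→d29:-→d30:-→d31:-→d32:H0 -> H0

== LOOKUPS ==
["H1","H1","H2","H0","H1","H2","H0","H0","H0"]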